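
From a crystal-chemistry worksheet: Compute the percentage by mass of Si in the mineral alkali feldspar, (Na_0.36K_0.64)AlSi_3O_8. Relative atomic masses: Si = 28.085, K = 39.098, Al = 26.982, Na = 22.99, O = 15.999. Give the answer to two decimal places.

30.92 wt%

Molar mass of (Na_0.36K_0.64)AlSi_3O_8: 0.36*22.99 + 0.64*39.098 + 1*26.982 + 3*28.085 + 8*15.999 = 272.528 g/mol.
Mass of Si per formula unit: 3 × 28.085 = 84.255 g.
Weight fraction Si = 84.255 / 272.528 = 0.3092.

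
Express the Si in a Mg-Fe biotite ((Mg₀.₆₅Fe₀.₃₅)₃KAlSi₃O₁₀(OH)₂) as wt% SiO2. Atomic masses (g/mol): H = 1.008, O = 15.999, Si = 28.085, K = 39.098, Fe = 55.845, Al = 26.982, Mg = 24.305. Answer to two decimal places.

Formula mass = 450.371 g/mol.
3 Si → 3.0000 mol SiO2 per formula unit; M(SiO2) = 60.083, so SiO2 mass = 180.249 g.
180.249/450.371 × 100 = 40.02 wt%.

40.02 wt%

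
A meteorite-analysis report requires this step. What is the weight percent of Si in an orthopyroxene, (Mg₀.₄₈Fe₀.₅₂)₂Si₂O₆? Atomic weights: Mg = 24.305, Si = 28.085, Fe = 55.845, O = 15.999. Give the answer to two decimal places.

Formula mass = 0.96*24.305 + 1.04*55.845 + 2*28.085 + 6*15.999 = 233.576 g/mol, of which 56.170 g is Si.
So Si makes up 56.170/233.576 = 0.2405 of the mass, i.e. 24.05%.

24.05 wt%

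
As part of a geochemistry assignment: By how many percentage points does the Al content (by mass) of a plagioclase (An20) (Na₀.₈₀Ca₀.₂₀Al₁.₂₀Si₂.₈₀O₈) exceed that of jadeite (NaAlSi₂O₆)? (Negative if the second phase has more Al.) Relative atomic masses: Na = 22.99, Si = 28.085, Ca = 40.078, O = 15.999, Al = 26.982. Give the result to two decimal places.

First mineral: 32.378 g Al in 265.416 g formula = 12.20 wt% Al.
Second mineral: 26.982 g Al in 202.136 g formula = 13.35 wt% Al.
12.20% − 13.35% gives a difference of -1.15 percentage points.

-1.15 percentage points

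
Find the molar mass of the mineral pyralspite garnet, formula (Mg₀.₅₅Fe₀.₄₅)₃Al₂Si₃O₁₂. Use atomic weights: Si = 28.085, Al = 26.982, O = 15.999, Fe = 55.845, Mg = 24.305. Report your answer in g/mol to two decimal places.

445.70 g/mol

M = 1.65*24.305 + 1.35*55.845 + 2*26.982 + 3*28.085 + 12*15.999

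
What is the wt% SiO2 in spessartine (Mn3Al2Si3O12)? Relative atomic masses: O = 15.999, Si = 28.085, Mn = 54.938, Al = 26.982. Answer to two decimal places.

36.41 wt%

Molar mass of Mn3Al2Si3O12 = 3*54.938 + 2*26.982 + 3*28.085 + 12*15.999 = 495.021 g/mol.
Each formula unit contains 3 Si, equivalent to 3/1 = 3.0000 mol SiO2.
M(SiO2) = 1×28.085 + 2×15.999 = 60.083 g/mol.
Mass of SiO2 per formula unit = 3.0000 × 60.083 = 180.249 g.
SiO2 wt% = 180.249 / 495.021 × 100 = 36.41%.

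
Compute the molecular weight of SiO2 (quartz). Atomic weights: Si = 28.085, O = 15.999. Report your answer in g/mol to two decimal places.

60.08 g/mol

The formula mass is the sum 1×28.085 + 2×15.999.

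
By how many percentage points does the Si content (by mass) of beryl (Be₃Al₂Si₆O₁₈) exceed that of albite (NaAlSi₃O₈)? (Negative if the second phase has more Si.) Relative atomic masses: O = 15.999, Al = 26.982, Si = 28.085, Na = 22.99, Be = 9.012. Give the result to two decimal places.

First mineral: 168.510 g Si in 537.492 g formula = 31.35 wt% Si.
Second mineral: 84.255 g Si in 262.219 g formula = 32.13 wt% Si.
31.35% − 32.13% gives a difference of -0.78 percentage points.

-0.78 percentage points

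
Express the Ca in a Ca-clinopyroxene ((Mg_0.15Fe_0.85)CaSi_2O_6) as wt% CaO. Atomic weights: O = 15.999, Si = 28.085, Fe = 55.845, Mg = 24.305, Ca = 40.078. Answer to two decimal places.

M((Mg_0.15Fe_0.85)CaSi_2O_6) = 243.356 g/mol; M(CaO) = 56.077 g/mol.
Moles CaO per formula unit = 1 Ca ÷ 1 = 1.0000.
CaO fraction = (1.0000 × 56.077) / 243.356 = 56.077/243.356 = 0.2304.

23.04 wt%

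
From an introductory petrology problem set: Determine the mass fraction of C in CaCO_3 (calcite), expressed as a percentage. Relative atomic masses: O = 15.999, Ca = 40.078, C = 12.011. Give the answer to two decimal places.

12.00 weight percent

M(CaCO_3) = 100.086 g/mol.
C contributes 1 × 12.011 = 12.011 g per mole.
12.011/100.086 = 0.1200 → 12.00%.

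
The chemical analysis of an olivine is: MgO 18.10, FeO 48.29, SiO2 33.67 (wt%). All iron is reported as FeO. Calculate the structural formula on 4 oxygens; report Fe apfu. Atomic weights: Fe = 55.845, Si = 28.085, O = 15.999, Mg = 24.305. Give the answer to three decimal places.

18.10 wt% MgO ÷ 40.304 g/mol = 0.44909 mol, giving 0.44909 Mg and 0.44909 O.
48.29 wt% FeO ÷ 71.844 g/mol = 0.67215 mol, giving 0.67215 Fe and 0.67215 O.
33.67 wt% SiO2 ÷ 60.083 g/mol = 0.56039 mol, giving 0.56039 Si and 1.12078 O.
Oxygen sums to 2.24202; scaling by 4/2.24202 = 1.78411 puts the formula on 4 O.
Fe: 0.67215 × 1.78411 = 1.199 atoms per formula unit.

1.199 Fe apfu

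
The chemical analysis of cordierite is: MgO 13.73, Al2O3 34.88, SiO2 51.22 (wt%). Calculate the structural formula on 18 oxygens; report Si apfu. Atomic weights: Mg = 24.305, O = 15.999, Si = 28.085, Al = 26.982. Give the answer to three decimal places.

4.995 Si apfu

MgO (M=40.304): mol = 0.34066; Mg = 0.34066, O = 0.34066.
Al2O3 (M=101.961): mol = 0.34209; Al = 0.68418, O = 1.02627.
SiO2 (M=60.083): mol = 0.85249; Si = 0.85249, O = 1.70498.
ΣO = 3.07191; factor = 18/ΣO = 5.85955.
Si apfu = 0.85249 × 5.85955 = 4.995.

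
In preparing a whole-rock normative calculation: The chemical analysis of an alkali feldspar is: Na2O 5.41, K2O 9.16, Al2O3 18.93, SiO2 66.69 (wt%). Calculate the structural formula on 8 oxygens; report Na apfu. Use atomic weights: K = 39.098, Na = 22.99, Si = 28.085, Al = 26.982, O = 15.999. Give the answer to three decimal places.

5.41 wt% Na2O ÷ 61.979 g/mol = 0.08729 mol, giving 0.17458 Na and 0.08729 O.
9.16 wt% K2O ÷ 94.195 g/mol = 0.09725 mol, giving 0.19450 K and 0.09725 O.
18.93 wt% Al2O3 ÷ 101.961 g/mol = 0.18566 mol, giving 0.37132 Al and 0.55698 O.
66.69 wt% SiO2 ÷ 60.083 g/mol = 1.10996 mol, giving 1.10996 Si and 2.21992 O.
Oxygen sums to 2.96144; scaling by 8/2.96144 = 2.70139 puts the formula on 8 O.
Na: 0.17458 × 2.70139 = 0.472 atoms per formula unit.

0.472 Na apfu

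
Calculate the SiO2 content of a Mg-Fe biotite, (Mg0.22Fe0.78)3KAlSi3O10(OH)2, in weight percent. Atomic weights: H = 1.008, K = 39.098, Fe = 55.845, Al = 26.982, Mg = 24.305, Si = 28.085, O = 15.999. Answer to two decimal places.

36.71 wt%

Molar mass of (Mg0.22Fe0.78)3KAlSi3O10(OH)2 = 0.66×24.305 + 2.34×55.845 + 1×39.098 + 1×26.982 + 3×28.085 + 12×15.999 + 2×1.008 = 491.058 g/mol.
Each formula unit contains 3 Si, equivalent to 3/1 = 3.0000 mol SiO2.
M(SiO2) = 1×28.085 + 2×15.999 = 60.083 g/mol.
Mass of SiO2 per formula unit = 3.0000 × 60.083 = 180.249 g.
SiO2 wt% = 180.249 / 491.058 × 100 = 36.71%.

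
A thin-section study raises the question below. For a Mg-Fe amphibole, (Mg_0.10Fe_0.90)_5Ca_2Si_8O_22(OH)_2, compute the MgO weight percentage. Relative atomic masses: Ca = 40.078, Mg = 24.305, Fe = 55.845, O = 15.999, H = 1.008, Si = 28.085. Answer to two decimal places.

2.11 wt%

Molar mass of (Mg_0.10Fe_0.90)_5Ca_2Si_8O_22(OH)_2 = 0.50×24.305 + 4.50×55.845 + 2×40.078 + 8×28.085 + 24×15.999 + 2×1.008 = 954.283 g/mol.
Each formula unit contains 0.50 Mg, equivalent to 0.50/1 = 0.5000 mol MgO.
M(MgO) = 1×24.305 + 1×15.999 = 40.304 g/mol.
Mass of MgO per formula unit = 0.5000 × 40.304 = 20.152 g.
MgO wt% = 20.152 / 954.283 × 100 = 2.11%.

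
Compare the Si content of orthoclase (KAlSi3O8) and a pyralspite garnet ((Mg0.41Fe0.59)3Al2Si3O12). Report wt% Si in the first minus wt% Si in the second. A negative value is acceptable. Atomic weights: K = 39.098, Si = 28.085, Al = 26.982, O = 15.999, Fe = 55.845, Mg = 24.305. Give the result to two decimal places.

First mineral: 84.255 g Si in 278.327 g formula = 30.27 wt% Si.
Second mineral: 84.255 g Si in 458.948 g formula = 18.36 wt% Si.
30.27% − 18.36% gives a difference of 11.91 percentage points.

11.91 percentage points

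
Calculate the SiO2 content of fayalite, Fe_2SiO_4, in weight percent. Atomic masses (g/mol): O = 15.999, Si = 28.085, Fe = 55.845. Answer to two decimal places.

Formula mass = 203.771 g/mol.
1 Si → 1.0000 mol SiO2 per formula unit; M(SiO2) = 60.083, so SiO2 mass = 60.083 g.
60.083/203.771 × 100 = 29.49 wt%.

29.49 wt%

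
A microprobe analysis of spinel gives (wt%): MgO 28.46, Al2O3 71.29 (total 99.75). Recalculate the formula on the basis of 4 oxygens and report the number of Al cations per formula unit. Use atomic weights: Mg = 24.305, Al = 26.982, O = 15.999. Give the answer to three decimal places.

1.995 Al apfu

MgO (M=40.304): mol = 0.70613; Mg = 0.70613, O = 0.70613.
Al2O3 (M=101.961): mol = 0.69919; Al = 1.39838, O = 2.09757.
ΣO = 2.80370; factor = 4/ΣO = 1.42669.
Al apfu = 1.39838 × 1.42669 = 1.995.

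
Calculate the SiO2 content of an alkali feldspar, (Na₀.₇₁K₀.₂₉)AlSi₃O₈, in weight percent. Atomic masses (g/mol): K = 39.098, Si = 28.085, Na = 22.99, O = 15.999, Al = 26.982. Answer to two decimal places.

67.54 wt%

Formula mass = 266.890 g/mol.
3 Si → 3.0000 mol SiO2 per formula unit; M(SiO2) = 60.083, so SiO2 mass = 180.249 g.
180.249/266.890 × 100 = 67.54 wt%.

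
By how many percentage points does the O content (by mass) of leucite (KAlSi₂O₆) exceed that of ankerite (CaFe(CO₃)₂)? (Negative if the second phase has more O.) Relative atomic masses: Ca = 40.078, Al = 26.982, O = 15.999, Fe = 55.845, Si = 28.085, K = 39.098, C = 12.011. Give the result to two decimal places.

M(KAlSi₂O₆) = 218.244 g/mol, so wt% O = 95.994/218.244 × 100 = 43.98%.
M(CaFe(CO₃)₂) = 215.939 g/mol, so wt% O = 95.994/215.939 × 100 = 44.45%.
43.98 − 44.45 = -0.47 pp.

-0.47 percentage points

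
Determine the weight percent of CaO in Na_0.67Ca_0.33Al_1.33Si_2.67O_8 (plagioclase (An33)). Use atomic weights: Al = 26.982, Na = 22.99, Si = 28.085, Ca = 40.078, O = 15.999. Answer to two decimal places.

6.92 wt%

Molar mass of Na_0.67Ca_0.33Al_1.33Si_2.67O_8 = 0.67*22.99 + 0.33*40.078 + 1.33*26.982 + 2.67*28.085 + 8*15.999 = 267.494 g/mol.
Each formula unit contains 0.33 Ca, equivalent to 0.33/1 = 0.3300 mol CaO.
M(CaO) = 1×40.078 + 1×15.999 = 56.077 g/mol.
Mass of CaO per formula unit = 0.3300 × 56.077 = 18.505 g.
CaO wt% = 18.505 / 267.494 × 100 = 6.92%.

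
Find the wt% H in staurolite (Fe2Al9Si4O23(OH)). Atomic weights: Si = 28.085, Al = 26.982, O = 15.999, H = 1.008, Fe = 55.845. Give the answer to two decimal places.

Formula mass = 2*55.845 + 9*26.982 + 4*28.085 + 24*15.999 + 1*1.008 = 851.852 g/mol, of which 1.008 g is H.
So H makes up 1.008/851.852 = 0.0012 of the mass, i.e. 0.12%.

0.12 mass %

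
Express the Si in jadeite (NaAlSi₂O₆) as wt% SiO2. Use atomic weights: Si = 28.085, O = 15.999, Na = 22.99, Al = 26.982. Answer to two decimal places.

Formula mass = 202.136 g/mol.
2 Si → 2.0000 mol SiO2 per formula unit; M(SiO2) = 60.083, so SiO2 mass = 120.166 g.
120.166/202.136 × 100 = 59.45 wt%.

59.45 wt%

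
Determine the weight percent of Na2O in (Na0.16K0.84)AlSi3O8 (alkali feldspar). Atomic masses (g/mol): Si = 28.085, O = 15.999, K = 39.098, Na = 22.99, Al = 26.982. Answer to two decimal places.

1.80 wt%

M((Na0.16K0.84)AlSi3O8) = 275.750 g/mol; M(Na2O) = 61.979 g/mol.
Moles Na2O per formula unit = 0.16 Na ÷ 2 = 0.0800.
Na2O fraction = (0.0800 × 61.979) / 275.750 = 4.958/275.750 = 0.0180.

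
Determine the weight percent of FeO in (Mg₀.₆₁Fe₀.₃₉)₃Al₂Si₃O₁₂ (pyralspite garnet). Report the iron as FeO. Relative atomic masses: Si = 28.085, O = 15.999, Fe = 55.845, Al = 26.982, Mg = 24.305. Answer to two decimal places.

19.10 wt%

Molar mass of (Mg₀.₆₁Fe₀.₃₉)₃Al₂Si₃O₁₂ = 1.83*24.305 + 1.17*55.845 + 2*26.982 + 3*28.085 + 12*15.999 = 440.024 g/mol.
Each formula unit contains 1.17 Fe, equivalent to 1.17/1 = 1.1700 mol FeO.
M(FeO) = 1×55.845 + 1×15.999 = 71.844 g/mol.
Mass of FeO per formula unit = 1.1700 × 71.844 = 84.057 g.
FeO wt% = 84.057 / 440.024 × 100 = 19.10%.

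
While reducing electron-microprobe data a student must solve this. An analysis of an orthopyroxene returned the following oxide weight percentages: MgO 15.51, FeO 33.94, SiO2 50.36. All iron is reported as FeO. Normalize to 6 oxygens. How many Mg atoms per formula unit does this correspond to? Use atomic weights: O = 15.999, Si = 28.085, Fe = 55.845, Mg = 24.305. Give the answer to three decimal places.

0.911 Mg apfu

MgO: 15.51/40.304 = 0.38483 mol → 0.38483 mol Mg, 0.38483 mol O.
FeO: 33.94/71.844 = 0.47241 mol → 0.47241 mol Fe, 0.47241 mol O.
SiO2: 50.36/60.083 = 0.83817 mol → 0.83817 mol Si, 1.67634 mol O.
Total oxygen = 2.53358 mol. Normalization factor = 6/2.53358 = 2.36819.
Mg per 6 O = 0.38483 × 2.36819 = 0.911.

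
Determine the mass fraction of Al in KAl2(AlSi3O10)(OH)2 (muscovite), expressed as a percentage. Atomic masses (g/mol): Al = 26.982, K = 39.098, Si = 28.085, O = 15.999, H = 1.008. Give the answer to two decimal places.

20.32 mass %

Molar mass of KAl2(AlSi3O10)(OH)2: 1·39.098 + 3·26.982 + 3·28.085 + 12·15.999 + 2·1.008 = 398.303 g/mol.
Mass of Al per formula unit: 3 × 26.982 = 80.946 g.
Weight fraction Al = 80.946 / 398.303 = 0.2032.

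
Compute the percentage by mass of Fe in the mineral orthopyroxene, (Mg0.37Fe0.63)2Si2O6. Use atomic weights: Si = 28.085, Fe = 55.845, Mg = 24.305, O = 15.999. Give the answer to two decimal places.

M((Mg0.37Fe0.63)2Si2O6) = 240.514 g/mol.
Fe contributes 1.26 × 55.845 = 70.365 g per mole.
70.365/240.514 = 0.2926 → 29.26%.

29.26 wt%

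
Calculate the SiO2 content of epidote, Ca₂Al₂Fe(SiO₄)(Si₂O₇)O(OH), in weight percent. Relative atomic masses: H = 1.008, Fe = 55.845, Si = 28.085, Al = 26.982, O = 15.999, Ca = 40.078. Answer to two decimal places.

37.30 wt%

M(Ca₂Al₂Fe(SiO₄)(Si₂O₇)O(OH)) = 483.215 g/mol; M(SiO2) = 60.083 g/mol.
Moles SiO2 per formula unit = 3 Si ÷ 1 = 3.0000.
SiO2 fraction = (3.0000 × 60.083) / 483.215 = 180.249/483.215 = 0.3730.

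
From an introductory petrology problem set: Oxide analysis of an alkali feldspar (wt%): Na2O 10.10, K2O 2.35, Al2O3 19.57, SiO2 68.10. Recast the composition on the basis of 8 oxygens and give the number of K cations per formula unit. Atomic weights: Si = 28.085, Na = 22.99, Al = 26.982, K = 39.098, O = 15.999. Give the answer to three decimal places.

0.132 K apfu

Na2O: 10.10/61.979 = 0.16296 mol → 0.32592 mol Na, 0.16296 mol O.
K2O: 2.35/94.195 = 0.02495 mol → 0.04990 mol K, 0.02495 mol O.
Al2O3: 19.57/101.961 = 0.19194 mol → 0.38388 mol Al, 0.57582 mol O.
SiO2: 68.10/60.083 = 1.13343 mol → 1.13343 mol Si, 2.26686 mol O.
Total oxygen = 3.03059 mol. Normalization factor = 8/3.03059 = 2.63975.
K per 8 O = 0.04990 × 2.63975 = 0.132.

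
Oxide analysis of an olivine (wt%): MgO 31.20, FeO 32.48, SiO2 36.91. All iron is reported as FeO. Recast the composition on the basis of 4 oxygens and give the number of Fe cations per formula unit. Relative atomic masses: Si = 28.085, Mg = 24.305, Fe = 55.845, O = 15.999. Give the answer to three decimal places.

MgO: 31.20/40.304 = 0.77412 mol → 0.77412 mol Mg, 0.77412 mol O.
FeO: 32.48/71.844 = 0.45209 mol → 0.45209 mol Fe, 0.45209 mol O.
SiO2: 36.91/60.083 = 0.61432 mol → 0.61432 mol Si, 1.22864 mol O.
Total oxygen = 2.45485 mol. Normalization factor = 4/2.45485 = 1.62943.
Fe per 4 O = 0.45209 × 1.62943 = 0.737.

0.737 Fe apfu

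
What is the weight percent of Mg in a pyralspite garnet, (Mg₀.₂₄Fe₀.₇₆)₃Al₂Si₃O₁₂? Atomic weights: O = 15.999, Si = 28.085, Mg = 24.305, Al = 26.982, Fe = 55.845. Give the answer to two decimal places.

3.68 weight percent

Formula mass = 0.72×24.305 + 2.28×55.845 + 2×26.982 + 3×28.085 + 12×15.999 = 475.033 g/mol, of which 17.500 g is Mg.
So Mg makes up 17.500/475.033 = 0.0368 of the mass, i.e. 3.68%.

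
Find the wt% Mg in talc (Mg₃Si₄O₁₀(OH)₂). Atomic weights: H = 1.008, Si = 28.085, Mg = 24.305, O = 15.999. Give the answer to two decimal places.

M(Mg₃Si₄O₁₀(OH)₂) = 379.259 g/mol.
Mg contributes 3 × 24.305 = 72.915 g per mole.
72.915/379.259 = 0.1923 → 19.23%.

19.23 wt%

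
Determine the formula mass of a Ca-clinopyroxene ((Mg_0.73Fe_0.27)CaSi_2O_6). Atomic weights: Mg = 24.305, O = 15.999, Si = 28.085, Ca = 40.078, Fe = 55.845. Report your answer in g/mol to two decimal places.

225.06 g/mol

The formula mass is the sum 0.73(24.305) + 0.27(55.845) + 1(40.078) + 2(28.085) + 6(15.999).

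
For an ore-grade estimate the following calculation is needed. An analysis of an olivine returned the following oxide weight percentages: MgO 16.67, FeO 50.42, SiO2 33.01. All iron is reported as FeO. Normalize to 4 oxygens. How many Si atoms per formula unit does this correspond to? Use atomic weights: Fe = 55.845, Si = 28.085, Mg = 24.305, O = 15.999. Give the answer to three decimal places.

0.993 Si apfu

MgO: 16.67/40.304 = 0.41361 mol → 0.41361 mol Mg, 0.41361 mol O.
FeO: 50.42/71.844 = 0.70180 mol → 0.70180 mol Fe, 0.70180 mol O.
SiO2: 33.01/60.083 = 0.54941 mol → 0.54941 mol Si, 1.09882 mol O.
Total oxygen = 2.21423 mol. Normalization factor = 4/2.21423 = 1.80650.
Si per 4 O = 0.54941 × 1.80650 = 0.993.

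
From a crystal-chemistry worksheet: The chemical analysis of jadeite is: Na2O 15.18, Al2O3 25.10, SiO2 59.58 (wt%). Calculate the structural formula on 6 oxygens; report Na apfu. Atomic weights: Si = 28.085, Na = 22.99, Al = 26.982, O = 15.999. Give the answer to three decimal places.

15.18 wt% Na2O ÷ 61.979 g/mol = 0.24492 mol, giving 0.48984 Na and 0.24492 O.
25.10 wt% Al2O3 ÷ 101.961 g/mol = 0.24617 mol, giving 0.49234 Al and 0.73851 O.
59.58 wt% SiO2 ÷ 60.083 g/mol = 0.99163 mol, giving 0.99163 Si and 1.98326 O.
Oxygen sums to 2.96669; scaling by 6/2.96669 = 2.02246 puts the formula on 6 O.
Na: 0.48984 × 2.02246 = 0.991 atoms per formula unit.

0.991 Na apfu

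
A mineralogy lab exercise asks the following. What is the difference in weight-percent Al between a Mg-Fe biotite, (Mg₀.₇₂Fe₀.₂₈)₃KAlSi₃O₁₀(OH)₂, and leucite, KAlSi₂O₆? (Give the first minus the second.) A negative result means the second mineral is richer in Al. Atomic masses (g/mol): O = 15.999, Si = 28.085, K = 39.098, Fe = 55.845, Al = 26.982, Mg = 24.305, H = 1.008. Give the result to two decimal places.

Al in (Mg₀.₇₂Fe₀.₂₈)₃KAlSi₃O₁₀(OH)₂: molar mass 443.748 g/mol; 1×26.982 = 26.982 g → 6.08 wt%.
Al in KAlSi₂O₆: molar mass 218.244 g/mol; 1×26.982 = 26.982 g → 12.36 wt%.
Difference = 6.08 − 12.36 = -6.28 percentage points.

-6.28 percentage points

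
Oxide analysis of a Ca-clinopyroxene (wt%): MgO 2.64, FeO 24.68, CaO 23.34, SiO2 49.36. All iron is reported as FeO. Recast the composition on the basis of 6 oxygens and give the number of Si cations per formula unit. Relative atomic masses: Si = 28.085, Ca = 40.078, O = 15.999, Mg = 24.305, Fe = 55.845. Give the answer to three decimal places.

MgO (M=40.304): mol = 0.06550; Mg = 0.06550, O = 0.06550.
FeO (M=71.844): mol = 0.34352; Fe = 0.34352, O = 0.34352.
CaO (M=56.077): mol = 0.41621; Ca = 0.41621, O = 0.41621.
SiO2 (M=60.083): mol = 0.82153; Si = 0.82153, O = 1.64306.
ΣO = 2.46829; factor = 6/ΣO = 2.43083.
Si apfu = 0.82153 × 2.43083 = 1.997.

1.997 Si apfu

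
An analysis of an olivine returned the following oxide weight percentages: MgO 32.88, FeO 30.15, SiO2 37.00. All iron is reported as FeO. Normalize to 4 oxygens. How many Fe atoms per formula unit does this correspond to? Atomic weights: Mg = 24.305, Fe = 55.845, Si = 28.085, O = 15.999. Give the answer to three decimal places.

0.680 Fe apfu

32.88 wt% MgO ÷ 40.304 g/mol = 0.81580 mol, giving 0.81580 Mg and 0.81580 O.
30.15 wt% FeO ÷ 71.844 g/mol = 0.41966 mol, giving 0.41966 Fe and 0.41966 O.
37.00 wt% SiO2 ÷ 60.083 g/mol = 0.61581 mol, giving 0.61581 Si and 1.23162 O.
Oxygen sums to 2.46708; scaling by 4/2.46708 = 1.62135 puts the formula on 4 O.
Fe: 0.41966 × 1.62135 = 0.680 atoms per formula unit.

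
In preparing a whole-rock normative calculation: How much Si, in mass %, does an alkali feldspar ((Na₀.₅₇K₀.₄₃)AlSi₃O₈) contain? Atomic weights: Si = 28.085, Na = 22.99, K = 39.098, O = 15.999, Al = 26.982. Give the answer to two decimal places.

M((Na₀.₅₇K₀.₄₃)AlSi₃O₈) = 269.145 g/mol.
Si contributes 3 × 28.085 = 84.255 g per mole.
84.255/269.145 = 0.3130 → 31.30%.

31.30 mass %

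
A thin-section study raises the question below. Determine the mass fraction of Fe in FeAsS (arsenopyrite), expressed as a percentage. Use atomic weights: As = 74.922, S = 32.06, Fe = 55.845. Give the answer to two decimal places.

34.30 weight percent

M(FeAsS) = 162.827 g/mol.
Fe contributes 1 × 55.845 = 55.845 g per mole.
55.845/162.827 = 0.3430 → 34.30%.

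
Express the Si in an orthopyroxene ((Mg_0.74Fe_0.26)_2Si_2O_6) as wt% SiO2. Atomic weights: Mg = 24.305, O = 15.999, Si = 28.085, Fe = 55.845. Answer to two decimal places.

55.33 wt%

Formula mass = 217.175 g/mol.
2 Si → 2.0000 mol SiO2 per formula unit; M(SiO2) = 60.083, so SiO2 mass = 120.166 g.
120.166/217.175 × 100 = 55.33 wt%.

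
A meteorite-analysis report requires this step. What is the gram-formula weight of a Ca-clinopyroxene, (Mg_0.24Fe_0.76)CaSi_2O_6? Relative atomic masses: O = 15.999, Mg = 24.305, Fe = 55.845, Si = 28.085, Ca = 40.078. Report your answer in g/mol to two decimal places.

M = 0.24×24.305 + 0.76×55.845 + 1×40.078 + 2×28.085 + 6×15.999

240.52 g/mol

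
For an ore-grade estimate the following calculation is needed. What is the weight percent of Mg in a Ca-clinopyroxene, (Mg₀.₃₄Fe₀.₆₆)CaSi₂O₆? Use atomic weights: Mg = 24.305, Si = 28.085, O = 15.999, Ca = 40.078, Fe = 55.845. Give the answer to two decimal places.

Formula mass = 0.34*24.305 + 0.66*55.845 + 1*40.078 + 2*28.085 + 6*15.999 = 237.363 g/mol, of which 8.264 g is Mg.
So Mg makes up 8.264/237.363 = 0.0348 of the mass, i.e. 3.48%.

3.48 wt%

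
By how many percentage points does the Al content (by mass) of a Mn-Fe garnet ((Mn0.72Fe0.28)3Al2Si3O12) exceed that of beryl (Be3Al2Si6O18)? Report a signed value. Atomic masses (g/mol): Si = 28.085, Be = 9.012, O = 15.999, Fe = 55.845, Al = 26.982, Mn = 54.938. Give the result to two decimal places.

M((Mn0.72Fe0.28)3Al2Si3O12) = 495.783 g/mol, so wt% Al = 53.964/495.783 × 100 = 10.88%.
M(Be3Al2Si6O18) = 537.492 g/mol, so wt% Al = 53.964/537.492 × 100 = 10.04%.
10.88 − 10.04 = 0.84 pp.

0.84 percentage points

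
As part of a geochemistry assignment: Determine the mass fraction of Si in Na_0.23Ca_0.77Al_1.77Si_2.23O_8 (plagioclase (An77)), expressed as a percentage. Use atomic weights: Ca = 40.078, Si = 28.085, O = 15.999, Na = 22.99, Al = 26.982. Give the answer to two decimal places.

22.81 wt%

M(Na_0.23Ca_0.77Al_1.77Si_2.23O_8) = 274.527 g/mol.
Si contributes 2.23 × 28.085 = 62.630 g per mole.
62.630/274.527 = 0.2281 → 22.81%.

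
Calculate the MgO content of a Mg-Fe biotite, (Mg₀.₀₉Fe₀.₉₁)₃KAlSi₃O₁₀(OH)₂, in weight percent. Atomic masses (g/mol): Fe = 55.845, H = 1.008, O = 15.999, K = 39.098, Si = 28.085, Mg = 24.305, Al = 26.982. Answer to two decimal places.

Molar mass of (Mg₀.₀₉Fe₀.₉₁)₃KAlSi₃O₁₀(OH)₂ = 0.27×24.305 + 2.73×55.845 + 1×39.098 + 1×26.982 + 3×28.085 + 12×15.999 + 2×1.008 = 503.358 g/mol.
Each formula unit contains 0.27 Mg, equivalent to 0.27/1 = 0.2700 mol MgO.
M(MgO) = 1×24.305 + 1×15.999 = 40.304 g/mol.
Mass of MgO per formula unit = 0.2700 × 40.304 = 10.882 g.
MgO wt% = 10.882 / 503.358 × 100 = 2.16%.

2.16 wt%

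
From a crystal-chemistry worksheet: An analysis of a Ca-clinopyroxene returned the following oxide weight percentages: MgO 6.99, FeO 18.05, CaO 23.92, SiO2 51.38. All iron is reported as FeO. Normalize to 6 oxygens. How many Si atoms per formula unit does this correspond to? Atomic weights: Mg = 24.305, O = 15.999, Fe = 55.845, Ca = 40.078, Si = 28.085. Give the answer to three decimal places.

2.003 Si apfu

MgO: 6.99/40.304 = 0.17343 mol → 0.17343 mol Mg, 0.17343 mol O.
FeO: 18.05/71.844 = 0.25124 mol → 0.25124 mol Fe, 0.25124 mol O.
CaO: 23.92/56.077 = 0.42656 mol → 0.42656 mol Ca, 0.42656 mol O.
SiO2: 51.38/60.083 = 0.85515 mol → 0.85515 mol Si, 1.71030 mol O.
Total oxygen = 2.56153 mol. Normalization factor = 6/2.56153 = 2.34235.
Si per 6 O = 0.85515 × 2.34235 = 2.003.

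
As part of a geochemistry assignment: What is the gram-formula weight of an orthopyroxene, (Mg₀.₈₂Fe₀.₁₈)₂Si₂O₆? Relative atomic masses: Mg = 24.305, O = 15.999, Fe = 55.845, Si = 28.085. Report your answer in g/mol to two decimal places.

The formula mass is the sum 1.64*24.305 + 0.36*55.845 + 2*28.085 + 6*15.999.

212.13 g/mol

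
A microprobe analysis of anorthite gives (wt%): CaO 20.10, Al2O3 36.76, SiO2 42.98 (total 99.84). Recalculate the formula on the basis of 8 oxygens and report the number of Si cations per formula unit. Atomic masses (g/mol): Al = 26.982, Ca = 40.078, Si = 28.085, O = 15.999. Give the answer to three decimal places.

1.993 Si apfu

CaO (M=56.077): mol = 0.35844; Ca = 0.35844, O = 0.35844.
Al2O3 (M=101.961): mol = 0.36053; Al = 0.72106, O = 1.08159.
SiO2 (M=60.083): mol = 0.71534; Si = 0.71534, O = 1.43068.
ΣO = 2.87071; factor = 8/ΣO = 2.78677.
Si apfu = 0.71534 × 2.78677 = 1.993.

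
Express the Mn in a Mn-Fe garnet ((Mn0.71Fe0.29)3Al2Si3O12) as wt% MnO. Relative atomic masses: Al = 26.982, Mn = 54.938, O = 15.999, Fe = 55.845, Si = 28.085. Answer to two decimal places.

30.47 wt%

Molar mass of (Mn0.71Fe0.29)3Al2Si3O12 = 2.13×54.938 + 0.87×55.845 + 2×26.982 + 3×28.085 + 12×15.999 = 495.810 g/mol.
Each formula unit contains 2.13 Mn, equivalent to 2.13/1 = 2.1300 mol MnO.
M(MnO) = 1×54.938 + 1×15.999 = 70.937 g/mol.
Mass of MnO per formula unit = 2.1300 × 70.937 = 151.096 g.
MnO wt% = 151.096 / 495.810 × 100 = 30.47%.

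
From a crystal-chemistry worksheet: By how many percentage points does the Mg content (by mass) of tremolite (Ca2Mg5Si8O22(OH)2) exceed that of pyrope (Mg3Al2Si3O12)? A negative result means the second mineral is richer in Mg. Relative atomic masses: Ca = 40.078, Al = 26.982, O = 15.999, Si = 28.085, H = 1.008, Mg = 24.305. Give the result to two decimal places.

-3.13 percentage points

Mg in Ca2Mg5Si8O22(OH)2: molar mass 812.353 g/mol; 5×24.305 = 121.525 g → 14.96 wt%.
Mg in Mg3Al2Si3O12: molar mass 403.122 g/mol; 3×24.305 = 72.915 g → 18.09 wt%.
Difference = 14.96 − 18.09 = -3.13 percentage points.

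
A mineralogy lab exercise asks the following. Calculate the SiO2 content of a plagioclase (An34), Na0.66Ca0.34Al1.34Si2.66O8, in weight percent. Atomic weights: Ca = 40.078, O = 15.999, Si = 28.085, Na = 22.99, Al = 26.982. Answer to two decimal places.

Formula mass = 267.654 g/mol.
2.66 Si → 2.6600 mol SiO2 per formula unit; M(SiO2) = 60.083, so SiO2 mass = 159.821 g.
159.821/267.654 × 100 = 59.71 wt%.

59.71 wt%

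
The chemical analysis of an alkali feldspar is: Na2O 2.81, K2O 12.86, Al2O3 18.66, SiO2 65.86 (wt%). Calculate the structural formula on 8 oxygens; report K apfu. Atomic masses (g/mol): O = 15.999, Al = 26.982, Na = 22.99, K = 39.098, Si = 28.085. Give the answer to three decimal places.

0.747 K apfu

Na2O (M=61.979): mol = 0.04534; Na = 0.09068, O = 0.04534.
K2O (M=94.195): mol = 0.13653; K = 0.27306, O = 0.13653.
Al2O3 (M=101.961): mol = 0.18301; Al = 0.36602, O = 0.54903.
SiO2 (M=60.083): mol = 1.09615; Si = 1.09615, O = 2.19230.
ΣO = 2.92320; factor = 8/ΣO = 2.73673.
K apfu = 0.27306 × 2.73673 = 0.747.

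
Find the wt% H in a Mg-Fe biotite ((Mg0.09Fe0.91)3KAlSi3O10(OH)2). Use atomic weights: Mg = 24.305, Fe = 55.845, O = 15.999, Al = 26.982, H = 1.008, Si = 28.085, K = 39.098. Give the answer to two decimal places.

0.40 wt%

Formula mass = 0.27*24.305 + 2.73*55.845 + 1*39.098 + 1*26.982 + 3*28.085 + 12*15.999 + 2*1.008 = 503.358 g/mol, of which 2.016 g is H.
So H makes up 2.016/503.358 = 0.0040 of the mass, i.e. 0.40%.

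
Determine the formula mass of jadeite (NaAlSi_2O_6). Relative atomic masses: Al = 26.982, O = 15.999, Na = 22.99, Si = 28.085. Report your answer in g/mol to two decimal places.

M = 1*22.99 + 1*26.982 + 2*28.085 + 6*15.999

202.14 g/mol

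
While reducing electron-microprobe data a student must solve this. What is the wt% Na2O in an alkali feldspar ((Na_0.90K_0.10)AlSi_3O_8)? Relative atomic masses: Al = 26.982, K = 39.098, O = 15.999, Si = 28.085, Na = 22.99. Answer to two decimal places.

M((Na_0.90K_0.10)AlSi_3O_8) = 263.830 g/mol; M(Na2O) = 61.979 g/mol.
Moles Na2O per formula unit = 0.90 Na ÷ 2 = 0.4500.
Na2O fraction = (0.4500 × 61.979) / 263.830 = 27.891/263.830 = 0.1057.

10.57 wt%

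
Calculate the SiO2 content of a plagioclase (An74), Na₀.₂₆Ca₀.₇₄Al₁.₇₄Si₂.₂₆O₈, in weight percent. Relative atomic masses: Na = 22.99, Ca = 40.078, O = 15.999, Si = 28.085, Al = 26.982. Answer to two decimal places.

49.55 wt%

Formula mass = 274.048 g/mol.
2.26 Si → 2.2600 mol SiO2 per formula unit; M(SiO2) = 60.083, so SiO2 mass = 135.788 g.
135.788/274.048 × 100 = 49.55 wt%.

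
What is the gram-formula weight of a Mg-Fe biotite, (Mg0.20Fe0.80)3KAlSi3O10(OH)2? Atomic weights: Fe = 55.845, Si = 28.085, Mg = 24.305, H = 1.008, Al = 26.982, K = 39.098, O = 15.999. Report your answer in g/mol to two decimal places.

492.95 g/mol

The formula mass is the sum 0.60(24.305) + 2.40(55.845) + 1(39.098) + 1(26.982) + 3(28.085) + 12(15.999) + 2(1.008).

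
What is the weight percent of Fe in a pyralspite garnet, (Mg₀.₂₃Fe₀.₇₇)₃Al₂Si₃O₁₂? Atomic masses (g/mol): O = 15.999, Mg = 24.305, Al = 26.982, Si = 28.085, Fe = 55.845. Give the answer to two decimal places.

M((Mg₀.₂₃Fe₀.₇₇)₃Al₂Si₃O₁₂) = 475.979 g/mol.
Fe contributes 2.31 × 55.845 = 129.002 g per mole.
129.002/475.979 = 0.2710 → 27.10%.

27.10 weight percent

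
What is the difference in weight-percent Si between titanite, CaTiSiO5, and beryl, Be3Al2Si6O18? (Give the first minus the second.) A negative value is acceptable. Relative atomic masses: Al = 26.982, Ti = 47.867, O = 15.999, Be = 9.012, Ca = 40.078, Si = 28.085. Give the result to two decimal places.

Si in CaTiSiO5: molar mass 196.025 g/mol; 1×28.085 = 28.085 g → 14.33 wt%.
Si in Be3Al2Si6O18: molar mass 537.492 g/mol; 6×28.085 = 168.510 g → 31.35 wt%.
Difference = 14.33 − 31.35 = -17.02 percentage points.

-17.02 percentage points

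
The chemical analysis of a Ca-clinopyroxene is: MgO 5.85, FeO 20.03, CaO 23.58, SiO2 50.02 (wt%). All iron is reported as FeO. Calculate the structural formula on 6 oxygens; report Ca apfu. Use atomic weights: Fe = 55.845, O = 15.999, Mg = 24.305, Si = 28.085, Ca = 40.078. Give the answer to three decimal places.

1.005 Ca apfu

MgO (M=40.304): mol = 0.14515; Mg = 0.14515, O = 0.14515.
FeO (M=71.844): mol = 0.27880; Fe = 0.27880, O = 0.27880.
CaO (M=56.077): mol = 0.42049; Ca = 0.42049, O = 0.42049.
SiO2 (M=60.083): mol = 0.83252; Si = 0.83252, O = 1.66504.
ΣO = 2.50948; factor = 6/ΣO = 2.39093.
Ca apfu = 0.42049 × 2.39093 = 1.005.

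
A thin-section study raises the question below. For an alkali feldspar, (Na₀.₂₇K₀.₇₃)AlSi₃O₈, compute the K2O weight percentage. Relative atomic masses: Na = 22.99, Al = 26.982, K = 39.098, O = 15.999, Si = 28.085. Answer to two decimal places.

12.55 wt%

Formula mass = 273.978 g/mol.
0.73 K → 0.3650 mol K2O per formula unit; M(K2O) = 94.195, so K2O mass = 34.381 g.
34.381/273.978 × 100 = 12.55 wt%.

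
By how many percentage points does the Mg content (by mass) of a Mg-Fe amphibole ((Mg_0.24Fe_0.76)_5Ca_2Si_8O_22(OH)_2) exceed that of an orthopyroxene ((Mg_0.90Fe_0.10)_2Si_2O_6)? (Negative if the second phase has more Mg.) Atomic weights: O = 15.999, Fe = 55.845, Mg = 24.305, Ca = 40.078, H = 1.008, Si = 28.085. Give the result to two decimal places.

First mineral: 29.166 g Mg in 932.205 g formula = 3.13 wt% Mg.
Second mineral: 43.749 g Mg in 207.082 g formula = 21.13 wt% Mg.
3.13% − 21.13% gives a difference of -18.00 percentage points.

-18.00 percentage points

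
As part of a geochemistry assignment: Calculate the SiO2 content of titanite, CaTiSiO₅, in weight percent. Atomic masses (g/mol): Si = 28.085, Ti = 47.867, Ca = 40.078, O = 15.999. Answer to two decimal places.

30.65 wt%

Formula mass = 196.025 g/mol.
1 Si → 1.0000 mol SiO2 per formula unit; M(SiO2) = 60.083, so SiO2 mass = 60.083 g.
60.083/196.025 × 100 = 30.65 wt%.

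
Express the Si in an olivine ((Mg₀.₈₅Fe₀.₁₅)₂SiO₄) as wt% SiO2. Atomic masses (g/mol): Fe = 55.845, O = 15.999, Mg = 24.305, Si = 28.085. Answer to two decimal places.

M((Mg₀.₈₅Fe₀.₁₅)₂SiO₄) = 150.153 g/mol; M(SiO2) = 60.083 g/mol.
Moles SiO2 per formula unit = 1 Si ÷ 1 = 1.0000.
SiO2 fraction = (1.0000 × 60.083) / 150.153 = 60.083/150.153 = 0.4001.

40.01 wt%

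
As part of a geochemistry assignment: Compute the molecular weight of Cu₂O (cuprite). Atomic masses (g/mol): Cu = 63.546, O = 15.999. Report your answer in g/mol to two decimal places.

M = 2·63.546 + 1·15.999

143.09 g/mol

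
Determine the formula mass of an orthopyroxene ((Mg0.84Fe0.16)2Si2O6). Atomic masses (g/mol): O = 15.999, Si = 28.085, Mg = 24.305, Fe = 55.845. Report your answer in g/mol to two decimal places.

210.87 g/mol

Mg: 1.68 × 24.305 = 40.8324
Fe: 0.32 × 55.845 = 17.8704
Si: 2 × 28.085 = 56.1700
O: 6 × 15.999 = 95.9940
Summing the contributions gives the formula mass.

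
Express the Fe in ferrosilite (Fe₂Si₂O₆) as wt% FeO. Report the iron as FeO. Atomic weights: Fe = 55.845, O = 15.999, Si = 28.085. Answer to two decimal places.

M(Fe₂Si₂O₆) = 263.854 g/mol; M(FeO) = 71.844 g/mol.
Moles FeO per formula unit = 2 Fe ÷ 1 = 2.0000.
FeO fraction = (2.0000 × 71.844) / 263.854 = 143.688/263.854 = 0.5446.

54.46 wt%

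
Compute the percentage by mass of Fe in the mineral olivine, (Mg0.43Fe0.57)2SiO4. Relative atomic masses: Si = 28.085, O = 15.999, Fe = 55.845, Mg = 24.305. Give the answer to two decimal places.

Molar mass of (Mg0.43Fe0.57)2SiO4: 0.86*24.305 + 1.14*55.845 + 1*28.085 + 4*15.999 = 176.647 g/mol.
Mass of Fe per formula unit: 1.14 × 55.845 = 63.663 g.
Weight fraction Fe = 63.663 / 176.647 = 0.3604.

36.04 weight percent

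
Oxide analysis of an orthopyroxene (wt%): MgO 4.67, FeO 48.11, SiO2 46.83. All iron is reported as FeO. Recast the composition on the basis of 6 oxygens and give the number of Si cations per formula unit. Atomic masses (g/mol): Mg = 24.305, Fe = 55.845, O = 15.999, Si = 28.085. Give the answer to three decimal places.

MgO: 4.67/40.304 = 0.11587 mol → 0.11587 mol Mg, 0.11587 mol O.
FeO: 48.11/71.844 = 0.66965 mol → 0.66965 mol Fe, 0.66965 mol O.
SiO2: 46.83/60.083 = 0.77942 mol → 0.77942 mol Si, 1.55884 mol O.
Total oxygen = 2.34436 mol. Normalization factor = 6/2.34436 = 2.55933.
Si per 6 O = 0.77942 × 2.55933 = 1.995.

1.995 Si apfu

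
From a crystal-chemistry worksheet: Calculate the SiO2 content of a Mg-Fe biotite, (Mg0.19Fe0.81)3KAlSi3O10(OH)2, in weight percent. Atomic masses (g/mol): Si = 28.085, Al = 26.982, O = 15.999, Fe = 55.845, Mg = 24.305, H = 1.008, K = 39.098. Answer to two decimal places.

36.50 wt%

Formula mass = 493.896 g/mol.
3 Si → 3.0000 mol SiO2 per formula unit; M(SiO2) = 60.083, so SiO2 mass = 180.249 g.
180.249/493.896 × 100 = 36.50 wt%.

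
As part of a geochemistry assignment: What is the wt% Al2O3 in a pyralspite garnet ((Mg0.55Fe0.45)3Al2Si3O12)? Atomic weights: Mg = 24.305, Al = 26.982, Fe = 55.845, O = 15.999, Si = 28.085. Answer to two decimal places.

M((Mg0.55Fe0.45)3Al2Si3O12) = 445.701 g/mol; M(Al2O3) = 101.961 g/mol.
Moles Al2O3 per formula unit = 2 Al ÷ 2 = 1.0000.
Al2O3 fraction = (1.0000 × 101.961) / 445.701 = 101.961/445.701 = 0.2288.

22.88 wt%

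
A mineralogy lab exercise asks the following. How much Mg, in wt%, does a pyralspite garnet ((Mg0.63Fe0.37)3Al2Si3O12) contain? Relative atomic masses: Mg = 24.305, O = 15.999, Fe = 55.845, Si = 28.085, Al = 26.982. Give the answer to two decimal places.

Molar mass of (Mg0.63Fe0.37)3Al2Si3O12: 1.89×24.305 + 1.11×55.845 + 2×26.982 + 3×28.085 + 12×15.999 = 438.131 g/mol.
Mass of Mg per formula unit: 1.89 × 24.305 = 45.936 g.
Weight fraction Mg = 45.936 / 438.131 = 0.1048.

10.48 wt%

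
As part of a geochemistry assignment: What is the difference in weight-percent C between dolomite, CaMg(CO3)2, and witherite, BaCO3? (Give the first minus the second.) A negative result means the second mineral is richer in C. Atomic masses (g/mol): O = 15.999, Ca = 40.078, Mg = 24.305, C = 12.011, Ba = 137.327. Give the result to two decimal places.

6.94 percentage points

M(CaMg(CO3)2) = 184.399 g/mol, so wt% C = 24.022/184.399 × 100 = 13.03%.
M(BaCO3) = 197.335 g/mol, so wt% C = 12.011/197.335 × 100 = 6.09%.
13.03 − 6.09 = 6.94 pp.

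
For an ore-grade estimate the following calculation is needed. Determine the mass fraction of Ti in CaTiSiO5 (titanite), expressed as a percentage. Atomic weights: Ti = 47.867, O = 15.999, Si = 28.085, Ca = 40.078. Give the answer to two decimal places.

24.42 mass %

M(CaTiSiO5) = 196.025 g/mol.
Ti contributes 1 × 47.867 = 47.867 g per mole.
47.867/196.025 = 0.2442 → 24.42%.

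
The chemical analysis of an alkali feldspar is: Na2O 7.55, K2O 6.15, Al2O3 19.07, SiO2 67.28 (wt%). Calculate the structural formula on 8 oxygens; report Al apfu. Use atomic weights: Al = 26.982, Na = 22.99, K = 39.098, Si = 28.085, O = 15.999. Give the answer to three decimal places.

Na2O: 7.55/61.979 = 0.12182 mol → 0.24364 mol Na, 0.12182 mol O.
K2O: 6.15/94.195 = 0.06529 mol → 0.13058 mol K, 0.06529 mol O.
Al2O3: 19.07/101.961 = 0.18703 mol → 0.37406 mol Al, 0.56109 mol O.
SiO2: 67.28/60.083 = 1.11978 mol → 1.11978 mol Si, 2.23956 mol O.
Total oxygen = 2.98776 mol. Normalization factor = 8/2.98776 = 2.67759.
Al per 8 O = 0.37406 × 2.67759 = 1.002.

1.002 Al apfu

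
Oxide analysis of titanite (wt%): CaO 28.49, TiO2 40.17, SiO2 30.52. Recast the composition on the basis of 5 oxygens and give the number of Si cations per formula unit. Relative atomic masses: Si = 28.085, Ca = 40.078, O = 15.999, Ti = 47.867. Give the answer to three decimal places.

CaO (M=56.077): mol = 0.50805; Ca = 0.50805, O = 0.50805.
TiO2 (M=79.865): mol = 0.50297; Ti = 0.50297, O = 1.00594.
SiO2 (M=60.083): mol = 0.50796; Si = 0.50796, O = 1.01592.
ΣO = 2.52991; factor = 5/ΣO = 1.97635.
Si apfu = 0.50796 × 1.97635 = 1.004.

1.004 Si apfu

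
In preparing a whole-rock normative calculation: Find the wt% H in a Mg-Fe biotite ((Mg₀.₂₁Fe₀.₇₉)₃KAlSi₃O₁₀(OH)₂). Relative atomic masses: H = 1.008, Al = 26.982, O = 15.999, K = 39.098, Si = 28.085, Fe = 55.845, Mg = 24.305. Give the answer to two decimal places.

0.41 wt%

Formula mass = 0.63·24.305 + 2.37·55.845 + 1·39.098 + 1·26.982 + 3·28.085 + 12·15.999 + 2·1.008 = 492.004 g/mol, of which 2.016 g is H.
So H makes up 2.016/492.004 = 0.0041 of the mass, i.e. 0.41%.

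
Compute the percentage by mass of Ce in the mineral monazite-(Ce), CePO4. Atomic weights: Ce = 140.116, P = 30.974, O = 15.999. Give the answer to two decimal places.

59.60 weight percent

M(CePO4) = 235.086 g/mol.
Ce contributes 1 × 140.116 = 140.116 g per mole.
140.116/235.086 = 0.5960 → 59.60%.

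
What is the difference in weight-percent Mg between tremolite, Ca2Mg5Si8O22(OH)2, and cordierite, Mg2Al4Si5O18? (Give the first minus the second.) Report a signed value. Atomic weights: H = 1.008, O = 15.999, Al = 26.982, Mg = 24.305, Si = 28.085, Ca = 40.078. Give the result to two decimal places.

M(Ca2Mg5Si8O22(OH)2) = 812.353 g/mol, so wt% Mg = 121.525/812.353 × 100 = 14.96%.
M(Mg2Al4Si5O18) = 584.945 g/mol, so wt% Mg = 48.610/584.945 × 100 = 8.31%.
14.96 − 8.31 = 6.65 pp.

6.65 percentage points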